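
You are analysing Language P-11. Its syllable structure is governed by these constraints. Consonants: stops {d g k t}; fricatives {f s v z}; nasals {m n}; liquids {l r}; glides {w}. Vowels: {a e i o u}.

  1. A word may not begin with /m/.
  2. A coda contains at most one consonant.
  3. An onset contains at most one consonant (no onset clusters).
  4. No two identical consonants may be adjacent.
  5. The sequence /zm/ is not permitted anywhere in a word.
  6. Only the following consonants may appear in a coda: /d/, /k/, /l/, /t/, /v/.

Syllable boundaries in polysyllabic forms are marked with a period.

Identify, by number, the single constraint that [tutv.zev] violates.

[tutv.zev]: syllable 1 coda /tv/ has 2 consonants (> 1).
This is a violation of constraint 2: "A coda contains at most one consonant."
The remaining constraints (1, 3, 4, 5, 6) are satisfied.

2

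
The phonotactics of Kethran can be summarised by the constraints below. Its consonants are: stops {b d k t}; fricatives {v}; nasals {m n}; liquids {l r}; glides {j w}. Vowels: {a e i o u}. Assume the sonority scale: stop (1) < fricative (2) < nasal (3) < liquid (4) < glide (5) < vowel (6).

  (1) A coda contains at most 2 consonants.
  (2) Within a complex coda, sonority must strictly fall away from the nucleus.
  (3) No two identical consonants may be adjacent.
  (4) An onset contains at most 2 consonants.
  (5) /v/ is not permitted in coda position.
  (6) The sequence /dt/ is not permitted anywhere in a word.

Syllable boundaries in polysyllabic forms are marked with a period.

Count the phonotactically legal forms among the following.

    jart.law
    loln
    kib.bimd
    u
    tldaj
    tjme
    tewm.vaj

jart.law — σ1 onset /j/, coda /rt/ (4→1 falls) ok; σ2 onset /l/, coda /w/ ok → phonotactically legal
loln — σ1 onset /l/, coda /ln/ (4→3 falls) ok → phonotactically legal
kib.bimd — violates constraint 3: adjacent identical consonants /bb/ → phonotactically illegal
u — σ1 onset /∅/, coda /∅/ ok → phonotactically legal
tldaj — violates constraint 4: syllable 1 onset /tld/ has 3 consonants (> 2) → phonotactically illegal
tjme — violates constraint 4: syllable 1 onset /tjm/ has 3 consonants (> 2) → phonotactically illegal
tewm.vaj — σ1 onset /t/, coda /wm/ (5→3 falls) ok; σ2 onset /v/, coda /j/ ok → phonotactically legal
Phonotactically legal: jart.law, loln, u, tewm.vaj → 4.

4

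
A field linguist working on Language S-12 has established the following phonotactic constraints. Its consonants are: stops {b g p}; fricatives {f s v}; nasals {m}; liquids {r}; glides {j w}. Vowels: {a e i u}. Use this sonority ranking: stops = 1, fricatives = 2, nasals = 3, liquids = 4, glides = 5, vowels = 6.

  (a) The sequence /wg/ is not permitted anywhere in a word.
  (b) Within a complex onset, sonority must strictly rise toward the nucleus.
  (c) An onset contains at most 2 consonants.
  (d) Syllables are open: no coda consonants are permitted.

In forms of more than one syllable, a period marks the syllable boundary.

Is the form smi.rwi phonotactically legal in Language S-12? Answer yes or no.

smi.rwi — σ1 onset /sm/ (2→3 rises), coda /∅/ ok; σ2 onset /rw/ (4→5 rises), coda /∅/ ok → phonotactically legal

yes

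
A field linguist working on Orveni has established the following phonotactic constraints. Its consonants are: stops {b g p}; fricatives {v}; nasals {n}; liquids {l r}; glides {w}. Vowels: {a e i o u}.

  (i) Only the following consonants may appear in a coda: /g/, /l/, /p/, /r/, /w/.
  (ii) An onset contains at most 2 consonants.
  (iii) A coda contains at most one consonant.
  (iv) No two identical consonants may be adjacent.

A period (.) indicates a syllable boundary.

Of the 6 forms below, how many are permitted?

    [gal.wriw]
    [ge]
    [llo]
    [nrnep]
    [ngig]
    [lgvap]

[gal.wriw] — σ1 onset /g/, coda /l/ ok; σ2 onset /wr/ (2C), coda /w/ ok → permitted
[ge] — σ1 onset /g/, coda /∅/ ok → permitted
[llo] — violates constraint (iv): adjacent identical consonants /ll/ → not permitted
[nrnep] — violates constraint (ii): syllable 1 onset /nrn/ has 3 consonants (> 2) → not permitted
[ngig] — σ1 onset /ng/ (2C), coda /g/ ok → permitted
[lgvap] — violates constraint (ii): syllable 1 onset /lgv/ has 3 consonants (> 2) → not permitted
Permitted: [gal.wriw], [ge], [ngig] → 3.

3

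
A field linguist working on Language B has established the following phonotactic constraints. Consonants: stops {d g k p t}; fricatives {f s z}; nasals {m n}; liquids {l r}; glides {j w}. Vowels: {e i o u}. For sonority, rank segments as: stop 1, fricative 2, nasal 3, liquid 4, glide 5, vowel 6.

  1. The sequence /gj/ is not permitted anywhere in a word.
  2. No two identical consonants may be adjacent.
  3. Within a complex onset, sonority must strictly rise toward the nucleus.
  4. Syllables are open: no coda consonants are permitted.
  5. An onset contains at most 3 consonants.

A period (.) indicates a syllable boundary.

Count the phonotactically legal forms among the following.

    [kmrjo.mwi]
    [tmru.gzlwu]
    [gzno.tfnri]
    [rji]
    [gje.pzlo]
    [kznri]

[kmrjo.mwi] — violates constraint 5: syllable 1 onset /kmrj/ has 4 consonants (> 3) → phonotactically illegal
[tmru.gzlwu] — violates constraint 5: syllable 2 onset /gzlw/ has 4 consonants (> 3) → phonotactically illegal
[gzno.tfnri] — violates constraint 5: syllable 2 onset /tfnr/ has 4 consonants (> 3) → phonotactically illegal
[rji] — σ1 onset /rj/ (4→5 rises), coda /∅/ ok → phonotactically legal
[gje.pzlo] — violates constraint 1: contains banned sequence /gj/ → phonotactically illegal
[kznri] — violates constraint 5: syllable 1 onset /kznr/ has 4 consonants (> 3) → phonotactically illegal
Phonotactically legal: [rji] → 1.

1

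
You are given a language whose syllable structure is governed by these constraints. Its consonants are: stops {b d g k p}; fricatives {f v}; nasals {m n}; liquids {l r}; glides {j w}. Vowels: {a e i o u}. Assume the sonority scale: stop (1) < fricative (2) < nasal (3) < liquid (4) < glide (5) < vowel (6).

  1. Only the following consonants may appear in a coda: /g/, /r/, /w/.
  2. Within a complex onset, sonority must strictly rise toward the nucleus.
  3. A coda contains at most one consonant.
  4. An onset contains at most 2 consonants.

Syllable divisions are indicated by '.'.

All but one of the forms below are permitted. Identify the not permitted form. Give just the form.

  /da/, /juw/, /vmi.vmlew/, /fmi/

/da/ — σ1 onset /d/, coda /∅/ ok → permitted
/juw/ — σ1 onset /j/, coda /w/ ok → permitted
/vmi.vmlew/ — violates constraint 4: syllable 2 onset /vml/ has 3 consonants (> 2) → not permitted
/fmi/ — σ1 onset /fm/ (2→3 rises), coda /∅/ ok → permitted

/vmi.vmlew/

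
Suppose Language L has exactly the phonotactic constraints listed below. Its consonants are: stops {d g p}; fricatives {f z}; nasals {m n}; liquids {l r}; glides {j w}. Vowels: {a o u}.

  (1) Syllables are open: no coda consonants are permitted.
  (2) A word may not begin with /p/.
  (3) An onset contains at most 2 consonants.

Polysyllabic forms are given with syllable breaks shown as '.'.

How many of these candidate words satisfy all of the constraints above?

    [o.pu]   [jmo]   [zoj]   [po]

[o.pu] — σ1 onset /∅/, coda /∅/ ok; σ2 onset /p/, coda /∅/ ok → well-formed
[jmo] — σ1 onset /jm/ (2C), coda /∅/ ok → well-formed
[zoj] — violates constraint 1: syllable 1 coda /j/ has 1 consonant (> 0) → ill-formed
[po] — violates constraint 2: word begins with /p/ → ill-formed
Well-formed: [o.pu], [jmo] → 2.

2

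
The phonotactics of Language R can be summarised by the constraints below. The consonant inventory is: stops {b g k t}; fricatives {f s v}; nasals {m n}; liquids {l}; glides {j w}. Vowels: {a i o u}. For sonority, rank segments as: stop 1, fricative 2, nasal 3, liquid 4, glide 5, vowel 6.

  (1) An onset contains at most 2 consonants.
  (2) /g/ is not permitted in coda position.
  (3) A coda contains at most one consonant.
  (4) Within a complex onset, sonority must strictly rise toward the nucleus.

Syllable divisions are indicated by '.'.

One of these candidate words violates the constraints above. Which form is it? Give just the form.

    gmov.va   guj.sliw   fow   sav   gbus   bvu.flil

gbus

gmov.va — σ1 onset /gm/ (1→3 rises), coda /v/ ok; σ2 onset /v/, coda /∅/ ok → well-formed
guj.sliw — σ1 onset /g/, coda /j/ ok; σ2 onset /sl/ (2→4 rises), coda /w/ ok → well-formed
fow — σ1 onset /f/, coda /w/ ok → well-formed
sav — σ1 onset /s/, coda /v/ ok → well-formed
gbus — violates constraint 4: syllable 1 onset /gb/: /g/ (stop, 1) → /b/ (stop, 1) does not rise → ill-formed
bvu.flil — σ1 onset /bv/ (1→2 rises), coda /∅/ ok; σ2 onset /fl/ (2→4 rises), coda /l/ ok → well-formed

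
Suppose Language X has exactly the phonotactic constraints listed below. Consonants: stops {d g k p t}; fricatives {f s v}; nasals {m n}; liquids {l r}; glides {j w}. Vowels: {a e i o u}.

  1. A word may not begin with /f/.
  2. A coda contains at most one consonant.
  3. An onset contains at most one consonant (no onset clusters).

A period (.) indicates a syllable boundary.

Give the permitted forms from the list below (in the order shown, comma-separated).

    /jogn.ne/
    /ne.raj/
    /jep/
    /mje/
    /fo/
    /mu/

/ne.raj/, /jep/, /mu/

/jogn.ne/ — violates constraint 2: syllable 1 coda /gn/ has 2 consonants (> 1) → not permitted
/ne.raj/ — σ1 onset /n/, coda /∅/ ok; σ2 onset /r/, coda /j/ ok → permitted
/jep/ — σ1 onset /j/, coda /p/ ok → permitted
/mje/ — violates constraint 3: syllable 1 onset /mj/ has 2 consonants (> 1) → not permitted
/fo/ — violates constraint 1: word begins with /f/ → not permitted
/mu/ — σ1 onset /m/, coda /∅/ ok → permitted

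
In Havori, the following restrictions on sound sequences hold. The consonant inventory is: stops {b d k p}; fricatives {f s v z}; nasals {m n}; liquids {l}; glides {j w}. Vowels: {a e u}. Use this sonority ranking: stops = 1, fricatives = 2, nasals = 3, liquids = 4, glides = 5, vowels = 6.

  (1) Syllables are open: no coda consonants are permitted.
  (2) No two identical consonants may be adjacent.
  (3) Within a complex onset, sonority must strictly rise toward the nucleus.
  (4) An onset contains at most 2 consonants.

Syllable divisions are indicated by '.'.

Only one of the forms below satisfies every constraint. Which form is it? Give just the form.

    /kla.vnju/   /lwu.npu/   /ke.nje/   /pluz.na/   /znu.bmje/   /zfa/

/ke.nje/

/kla.vnju/ — violates constraint 4: syllable 2 onset /vnj/ has 3 consonants (> 2) → illicit
/lwu.npu/ — violates constraint 3: syllable 2 onset /np/: /n/ (nasal, 3) → /p/ (stop, 1) does not rise → illicit
/ke.nje/ — σ1 onset /k/, coda /∅/ ok; σ2 onset /nj/ (3→5 rises), coda /∅/ ok → licit
/pluz.na/ — violates constraint 1: syllable 1 coda /z/ has 1 consonant (> 0) → illicit
/znu.bmje/ — violates constraint 4: syllable 2 onset /bmj/ has 3 consonants (> 2) → illicit
/zfa/ — violates constraint 3: syllable 1 onset /zf/: /z/ (fricative, 2) → /f/ (fricative, 2) does not rise → illicit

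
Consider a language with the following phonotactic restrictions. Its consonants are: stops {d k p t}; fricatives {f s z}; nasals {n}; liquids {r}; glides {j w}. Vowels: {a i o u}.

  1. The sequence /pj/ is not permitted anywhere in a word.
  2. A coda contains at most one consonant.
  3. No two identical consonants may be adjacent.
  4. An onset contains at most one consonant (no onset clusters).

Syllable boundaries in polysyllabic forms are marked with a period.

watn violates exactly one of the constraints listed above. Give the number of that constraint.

2

watn: syllable 1 coda /tn/ has 2 consonants (> 1).
This is a violation of constraint 2: "A coda contains at most one consonant."
The remaining constraints (1, 3, 4) are satisfied.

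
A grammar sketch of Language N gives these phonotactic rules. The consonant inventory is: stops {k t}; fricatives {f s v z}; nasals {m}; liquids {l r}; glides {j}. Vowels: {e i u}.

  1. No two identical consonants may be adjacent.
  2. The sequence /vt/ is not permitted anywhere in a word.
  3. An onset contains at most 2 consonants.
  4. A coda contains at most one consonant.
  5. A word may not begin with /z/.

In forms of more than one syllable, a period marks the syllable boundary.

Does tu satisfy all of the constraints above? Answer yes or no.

yes

tu — σ1 onset /t/, coda /∅/ ok → phonotactically legal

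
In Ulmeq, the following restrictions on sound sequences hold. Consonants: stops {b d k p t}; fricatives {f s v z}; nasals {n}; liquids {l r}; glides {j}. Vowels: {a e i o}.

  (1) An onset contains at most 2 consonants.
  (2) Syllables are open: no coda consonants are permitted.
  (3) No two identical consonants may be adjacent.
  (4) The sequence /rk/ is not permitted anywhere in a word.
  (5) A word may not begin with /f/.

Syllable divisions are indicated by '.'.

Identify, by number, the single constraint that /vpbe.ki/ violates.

1

/vpbe.ki/: syllable 1 onset /vpb/ has 3 consonants (> 2).
This is a violation of constraint 1: "An onset contains at most 2 consonants."
The remaining constraints (2, 3, 4, 5) are satisfied.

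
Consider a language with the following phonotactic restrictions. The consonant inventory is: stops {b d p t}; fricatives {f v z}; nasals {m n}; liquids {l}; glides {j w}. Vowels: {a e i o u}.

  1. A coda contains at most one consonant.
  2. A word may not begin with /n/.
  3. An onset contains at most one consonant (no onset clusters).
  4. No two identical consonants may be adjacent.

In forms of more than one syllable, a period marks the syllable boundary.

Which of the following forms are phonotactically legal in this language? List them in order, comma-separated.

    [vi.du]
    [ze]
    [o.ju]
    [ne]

[vi.du] — σ1 onset /v/, coda /∅/ ok; σ2 onset /d/, coda /∅/ ok → phonotactically legal
[ze] — σ1 onset /z/, coda /∅/ ok → phonotactically legal
[o.ju] — σ1 onset /∅/, coda /∅/ ok; σ2 onset /j/, coda /∅/ ok → phonotactically legal
[ne] — violates constraint 2: word begins with /n/ → phonotactically illegal

[vi.du], [ze], [o.ju]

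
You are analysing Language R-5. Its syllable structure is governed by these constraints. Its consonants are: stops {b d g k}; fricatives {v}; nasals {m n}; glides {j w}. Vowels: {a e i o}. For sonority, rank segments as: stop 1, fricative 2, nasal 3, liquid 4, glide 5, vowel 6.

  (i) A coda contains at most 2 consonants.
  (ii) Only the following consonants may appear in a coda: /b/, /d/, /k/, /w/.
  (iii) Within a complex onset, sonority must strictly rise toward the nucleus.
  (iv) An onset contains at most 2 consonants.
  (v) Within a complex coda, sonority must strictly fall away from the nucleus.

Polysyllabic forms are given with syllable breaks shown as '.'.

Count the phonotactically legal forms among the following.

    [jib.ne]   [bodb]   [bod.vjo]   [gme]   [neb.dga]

[jib.ne] — σ1 onset /j/, coda /b/ ok; σ2 onset /n/, coda /∅/ ok → phonotactically legal
[bodb] — violates constraint (v): syllable 1 coda /db/: /d/ (stop, 1) → /b/ (stop, 1) does not fall → phonotactically illegal
[bod.vjo] — σ1 onset /b/, coda /d/ ok; σ2 onset /vj/ (2→5 rises), coda /∅/ ok → phonotactically legal
[gme] — σ1 onset /gm/ (1→3 rises), coda /∅/ ok → phonotactically legal
[neb.dga] — violates constraint (iii): syllable 2 onset /dg/: /d/ (stop, 1) → /g/ (stop, 1) does not rise → phonotactically illegal
Phonotactically legal: [jib.ne], [bod.vjo], [gme] → 3.

3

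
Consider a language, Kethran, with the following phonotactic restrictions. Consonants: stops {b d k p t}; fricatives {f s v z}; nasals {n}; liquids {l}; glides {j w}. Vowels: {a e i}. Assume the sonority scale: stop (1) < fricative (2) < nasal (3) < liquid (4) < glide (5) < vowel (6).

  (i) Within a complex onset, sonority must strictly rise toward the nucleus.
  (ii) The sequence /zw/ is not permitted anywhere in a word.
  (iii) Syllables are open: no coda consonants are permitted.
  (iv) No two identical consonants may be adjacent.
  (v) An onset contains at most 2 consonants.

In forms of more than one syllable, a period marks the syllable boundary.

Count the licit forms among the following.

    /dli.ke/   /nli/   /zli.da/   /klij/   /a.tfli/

3

/dli.ke/ — σ1 onset /dl/ (1→4 rises), coda /∅/ ok; σ2 onset /k/, coda /∅/ ok → licit
/nli/ — σ1 onset /nl/ (3→4 rises), coda /∅/ ok → licit
/zli.da/ — σ1 onset /zl/ (2→4 rises), coda /∅/ ok; σ2 onset /d/, coda /∅/ ok → licit
/klij/ — violates constraint (iii): syllable 1 coda /j/ has 1 consonant (> 0) → illicit
/a.tfli/ — violates constraint (v): syllable 2 onset /tfl/ has 3 consonants (> 2) → illicit
Licit: /dli.ke/, /nli/, /zli.da/ → 3.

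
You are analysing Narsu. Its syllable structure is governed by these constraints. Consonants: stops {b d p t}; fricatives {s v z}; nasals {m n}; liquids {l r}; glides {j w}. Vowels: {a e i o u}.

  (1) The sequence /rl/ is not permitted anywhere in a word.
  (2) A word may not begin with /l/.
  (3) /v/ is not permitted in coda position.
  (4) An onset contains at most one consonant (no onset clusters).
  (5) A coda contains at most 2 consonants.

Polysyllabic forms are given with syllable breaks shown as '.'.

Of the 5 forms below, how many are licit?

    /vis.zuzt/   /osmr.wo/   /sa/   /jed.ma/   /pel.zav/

/vis.zuzt/ — σ1 onset /v/, coda /s/ ok; σ2 onset /z/, coda /zt/ (2C) ok → licit
/osmr.wo/ — violates constraint 5: syllable 1 coda /smr/ has 3 consonants (> 2) → illicit
/sa/ — σ1 onset /s/, coda /∅/ ok → licit
/jed.ma/ — σ1 onset /j/, coda /d/ ok; σ2 onset /m/, coda /∅/ ok → licit
/pel.zav/ — violates constraint 3: syllable 2 coda contains /v/ → illicit
Licit: /vis.zuzt/, /sa/, /jed.ma/ → 3.

3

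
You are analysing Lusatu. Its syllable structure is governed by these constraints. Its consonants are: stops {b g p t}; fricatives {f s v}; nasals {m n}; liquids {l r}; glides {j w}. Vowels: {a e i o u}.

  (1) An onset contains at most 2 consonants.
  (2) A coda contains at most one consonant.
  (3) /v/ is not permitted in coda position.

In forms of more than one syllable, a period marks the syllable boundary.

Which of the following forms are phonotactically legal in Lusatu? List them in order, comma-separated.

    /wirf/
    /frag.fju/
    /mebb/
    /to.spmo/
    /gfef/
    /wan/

/frag.fju/, /gfef/, /wan/

/wirf/ — violates constraint 2: syllable 1 coda /rf/ has 2 consonants (> 1) → phonotactically illegal
/frag.fju/ — σ1 onset /fr/ (2C), coda /g/ ok; σ2 onset /fj/ (2C), coda /∅/ ok → phonotactically legal
/mebb/ — violates constraint 2: syllable 1 coda /bb/ has 2 consonants (> 1) → phonotactically illegal
/to.spmo/ — violates constraint 1: syllable 2 onset /spm/ has 3 consonants (> 2) → phonotactically illegal
/gfef/ — σ1 onset /gf/ (2C), coda /f/ ok → phonotactically legal
/wan/ — σ1 onset /w/, coda /n/ ok → phonotactically legal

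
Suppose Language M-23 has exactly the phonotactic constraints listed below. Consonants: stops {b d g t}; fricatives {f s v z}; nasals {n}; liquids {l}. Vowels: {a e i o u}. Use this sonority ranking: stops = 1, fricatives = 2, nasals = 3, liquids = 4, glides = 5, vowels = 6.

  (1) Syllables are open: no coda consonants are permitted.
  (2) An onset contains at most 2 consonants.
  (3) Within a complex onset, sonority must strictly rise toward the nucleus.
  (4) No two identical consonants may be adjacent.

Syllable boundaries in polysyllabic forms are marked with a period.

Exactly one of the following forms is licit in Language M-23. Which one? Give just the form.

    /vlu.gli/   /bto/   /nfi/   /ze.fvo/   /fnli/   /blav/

/vlu.gli/ — σ1 onset /vl/ (2→4 rises), coda /∅/ ok; σ2 onset /gl/ (1→4 rises), coda /∅/ ok → licit
/bto/ — violates constraint 3: syllable 1 onset /bt/: /b/ (stop, 1) → /t/ (stop, 1) does not rise → illicit
/nfi/ — violates constraint 3: syllable 1 onset /nf/: /n/ (nasal, 3) → /f/ (fricative, 2) does not rise → illicit
/ze.fvo/ — violates constraint 3: syllable 2 onset /fv/: /f/ (fricative, 2) → /v/ (fricative, 2) does not rise → illicit
/fnli/ — violates constraint 2: syllable 1 onset /fnl/ has 3 consonants (> 2) → illicit
/blav/ — violates constraint 1: syllable 1 coda /v/ has 1 consonant (> 0) → illicit

/vlu.gli/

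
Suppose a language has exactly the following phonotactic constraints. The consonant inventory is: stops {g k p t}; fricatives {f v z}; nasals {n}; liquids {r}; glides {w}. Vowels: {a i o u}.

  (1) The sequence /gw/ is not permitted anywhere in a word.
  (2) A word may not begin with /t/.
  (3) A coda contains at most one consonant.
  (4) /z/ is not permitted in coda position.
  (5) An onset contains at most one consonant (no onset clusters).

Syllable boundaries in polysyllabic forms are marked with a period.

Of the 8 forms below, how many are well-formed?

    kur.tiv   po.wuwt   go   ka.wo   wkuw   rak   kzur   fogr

kur.tiv — σ1 onset /k/, coda /r/ ok; σ2 onset /t/, coda /v/ ok → well-formed
po.wuwt — violates constraint 3: syllable 2 coda /wt/ has 2 consonants (> 1) → ill-formed
go — σ1 onset /g/, coda /∅/ ok → well-formed
ka.wo — σ1 onset /k/, coda /∅/ ok; σ2 onset /w/, coda /∅/ ok → well-formed
wkuw — violates constraint 5: syllable 1 onset /wk/ has 2 consonants (> 1) → ill-formed
rak — σ1 onset /r/, coda /k/ ok → well-formed
kzur — violates constraint 5: syllable 1 onset /kz/ has 2 consonants (> 1) → ill-formed
fogr — violates constraint 3: syllable 1 coda /gr/ has 2 consonants (> 1) → ill-formed
Well-formed: kur.tiv, go, ka.wo, rak → 4.

4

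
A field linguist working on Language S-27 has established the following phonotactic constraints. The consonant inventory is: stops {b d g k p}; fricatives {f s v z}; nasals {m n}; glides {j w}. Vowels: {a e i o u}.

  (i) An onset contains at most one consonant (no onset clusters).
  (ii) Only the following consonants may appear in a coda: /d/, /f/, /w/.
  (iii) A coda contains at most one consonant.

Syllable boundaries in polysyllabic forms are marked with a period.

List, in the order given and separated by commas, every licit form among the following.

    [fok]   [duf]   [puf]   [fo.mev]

[fok] — violates constraint (ii): syllable 1 coda contains /k/, which is not a licensed coda consonant → illicit
[duf] — σ1 onset /d/, coda /f/ ok → licit
[puf] — σ1 onset /p/, coda /f/ ok → licit
[fo.mev] — violates constraint (ii): syllable 2 coda contains /v/, which is not a licensed coda consonant → illicit

[duf], [puf]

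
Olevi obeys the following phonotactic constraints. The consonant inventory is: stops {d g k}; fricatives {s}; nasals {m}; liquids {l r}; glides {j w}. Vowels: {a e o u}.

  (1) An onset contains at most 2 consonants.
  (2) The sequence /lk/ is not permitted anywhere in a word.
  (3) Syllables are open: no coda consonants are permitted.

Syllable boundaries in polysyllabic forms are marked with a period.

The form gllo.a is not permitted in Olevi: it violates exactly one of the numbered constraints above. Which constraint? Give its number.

1

gllo.a: syllable 1 onset /gll/ has 3 consonants (> 2).
This is a violation of constraint 1: "An onset contains at most 2 consonants."
The remaining constraints (2, 3) are satisfied.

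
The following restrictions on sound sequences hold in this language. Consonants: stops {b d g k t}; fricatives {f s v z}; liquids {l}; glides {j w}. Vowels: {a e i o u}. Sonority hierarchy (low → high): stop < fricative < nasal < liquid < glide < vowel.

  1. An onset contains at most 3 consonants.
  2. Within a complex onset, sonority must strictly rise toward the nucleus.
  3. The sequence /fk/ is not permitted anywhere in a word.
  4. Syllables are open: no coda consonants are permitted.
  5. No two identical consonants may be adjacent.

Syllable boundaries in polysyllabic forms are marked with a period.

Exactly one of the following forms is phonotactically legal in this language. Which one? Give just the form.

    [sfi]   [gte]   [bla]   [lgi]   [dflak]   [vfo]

[bla]

[sfi] — violates constraint 2: syllable 1 onset /sf/: /s/ (fricative, 2) → /f/ (fricative, 2) does not rise → phonotactically illegal
[gte] — violates constraint 2: syllable 1 onset /gt/: /g/ (stop, 1) → /t/ (stop, 1) does not rise → phonotactically illegal
[bla] — σ1 onset /bl/ (1→4 rises), coda /∅/ ok → phonotactically legal
[lgi] — violates constraint 2: syllable 1 onset /lg/: /l/ (liquid, 4) → /g/ (stop, 1) does not rise → phonotactically illegal
[dflak] — violates constraint 4: syllable 1 coda /k/ has 1 consonant (> 0) → phonotactically illegal
[vfo] — violates constraint 2: syllable 1 onset /vf/: /v/ (fricative, 2) → /f/ (fricative, 2) does not rise → phonotactically illegal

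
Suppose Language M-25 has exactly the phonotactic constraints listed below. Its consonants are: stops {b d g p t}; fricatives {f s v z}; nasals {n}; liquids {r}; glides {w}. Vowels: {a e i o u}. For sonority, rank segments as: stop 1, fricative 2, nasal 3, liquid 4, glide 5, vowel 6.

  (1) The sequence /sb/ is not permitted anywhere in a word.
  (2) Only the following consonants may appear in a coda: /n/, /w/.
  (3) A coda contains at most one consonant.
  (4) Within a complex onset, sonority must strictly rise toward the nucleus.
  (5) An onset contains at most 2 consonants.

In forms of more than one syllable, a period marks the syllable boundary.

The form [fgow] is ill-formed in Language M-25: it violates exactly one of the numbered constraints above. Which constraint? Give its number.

4

[fgow]: syllable 1 onset /fg/: /f/ (fricative, 2) → /g/ (stop, 1) does not rise.
This is a violation of constraint 4: "Within a complex onset, sonority must strictly rise toward the nucleus."
The remaining constraints (1, 2, 3, 5) are satisfied.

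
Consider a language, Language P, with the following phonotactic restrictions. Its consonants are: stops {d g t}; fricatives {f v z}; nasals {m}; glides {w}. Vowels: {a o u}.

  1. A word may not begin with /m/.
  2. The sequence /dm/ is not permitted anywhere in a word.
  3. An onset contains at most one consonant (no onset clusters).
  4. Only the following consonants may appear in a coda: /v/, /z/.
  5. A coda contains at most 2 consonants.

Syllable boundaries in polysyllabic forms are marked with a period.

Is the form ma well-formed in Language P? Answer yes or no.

no

ma — violates constraint 1: word begins with /m/ → ill-formed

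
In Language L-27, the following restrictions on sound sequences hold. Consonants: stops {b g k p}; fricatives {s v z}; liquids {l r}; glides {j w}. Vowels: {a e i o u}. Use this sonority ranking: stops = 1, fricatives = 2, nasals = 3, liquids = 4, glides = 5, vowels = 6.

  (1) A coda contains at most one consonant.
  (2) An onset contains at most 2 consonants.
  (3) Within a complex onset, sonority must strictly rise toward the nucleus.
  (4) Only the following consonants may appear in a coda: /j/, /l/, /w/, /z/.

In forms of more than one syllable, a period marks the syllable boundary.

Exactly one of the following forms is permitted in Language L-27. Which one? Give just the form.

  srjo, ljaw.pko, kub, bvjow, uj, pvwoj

srjo — violates constraint 2: syllable 1 onset /srj/ has 3 consonants (> 2) → not permitted
ljaw.pko — violates constraint 3: syllable 2 onset /pk/: /p/ (stop, 1) → /k/ (stop, 1) does not rise → not permitted
kub — violates constraint 4: syllable 1 coda contains /b/, which is not a licensed coda consonant → not permitted
bvjow — violates constraint 2: syllable 1 onset /bvj/ has 3 consonants (> 2) → not permitted
uj — σ1 onset /∅/, coda /j/ ok → permitted
pvwoj — violates constraint 2: syllable 1 onset /pvw/ has 3 consonants (> 2) → not permitted

uj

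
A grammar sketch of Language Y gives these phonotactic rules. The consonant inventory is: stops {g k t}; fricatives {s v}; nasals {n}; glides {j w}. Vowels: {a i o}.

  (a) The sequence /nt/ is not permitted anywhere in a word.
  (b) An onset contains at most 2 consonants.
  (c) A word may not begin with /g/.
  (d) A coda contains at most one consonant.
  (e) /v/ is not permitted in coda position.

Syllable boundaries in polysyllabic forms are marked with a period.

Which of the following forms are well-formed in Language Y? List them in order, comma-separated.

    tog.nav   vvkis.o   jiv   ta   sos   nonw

tog.nav — violates constraint (e): syllable 2 coda contains /v/ → ill-formed
vvkis.o — violates constraint (b): syllable 1 onset /vvk/ has 3 consonants (> 2) → ill-formed
jiv — violates constraint (e): syllable 1 coda contains /v/ → ill-formed
ta — σ1 onset /t/, coda /∅/ ok → well-formed
sos — σ1 onset /s/, coda /s/ ok → well-formed
nonw — violates constraint (d): syllable 1 coda /nw/ has 2 consonants (> 1) → ill-formed

ta, sos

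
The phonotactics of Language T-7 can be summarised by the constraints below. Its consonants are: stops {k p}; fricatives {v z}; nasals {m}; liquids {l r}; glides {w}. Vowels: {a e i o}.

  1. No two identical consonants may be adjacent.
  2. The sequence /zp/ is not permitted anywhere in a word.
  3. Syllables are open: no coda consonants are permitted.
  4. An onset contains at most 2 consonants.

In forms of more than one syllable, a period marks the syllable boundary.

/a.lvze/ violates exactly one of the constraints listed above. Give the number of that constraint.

4

/a.lvze/: syllable 2 onset /lvz/ has 3 consonants (> 2).
This is a violation of constraint 4: "An onset contains at most 2 consonants."
The remaining constraints (1, 2, 3) are satisfied.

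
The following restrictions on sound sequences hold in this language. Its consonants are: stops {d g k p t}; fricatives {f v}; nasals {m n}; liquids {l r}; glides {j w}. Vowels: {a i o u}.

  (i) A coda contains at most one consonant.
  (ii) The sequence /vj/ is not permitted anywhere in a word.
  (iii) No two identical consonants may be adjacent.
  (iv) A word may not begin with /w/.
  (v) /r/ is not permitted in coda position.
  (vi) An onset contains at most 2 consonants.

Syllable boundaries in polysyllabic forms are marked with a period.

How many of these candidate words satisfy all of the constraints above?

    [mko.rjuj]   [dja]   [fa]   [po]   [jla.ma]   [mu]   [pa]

7

[mko.rjuj] — σ1 onset /mk/ (2C), coda /∅/ ok; σ2 onset /rj/ (2C), coda /j/ ok → well-formed
[dja] — σ1 onset /dj/ (2C), coda /∅/ ok → well-formed
[fa] — σ1 onset /f/, coda /∅/ ok → well-formed
[po] — σ1 onset /p/, coda /∅/ ok → well-formed
[jla.ma] — σ1 onset /jl/ (2C), coda /∅/ ok; σ2 onset /m/, coda /∅/ ok → well-formed
[mu] — σ1 onset /m/, coda /∅/ ok → well-formed
[pa] — σ1 onset /p/, coda /∅/ ok → well-formed
Well-formed: [mko.rjuj], [dja], [fa], [po], [jla.ma], [mu], [pa] → 7.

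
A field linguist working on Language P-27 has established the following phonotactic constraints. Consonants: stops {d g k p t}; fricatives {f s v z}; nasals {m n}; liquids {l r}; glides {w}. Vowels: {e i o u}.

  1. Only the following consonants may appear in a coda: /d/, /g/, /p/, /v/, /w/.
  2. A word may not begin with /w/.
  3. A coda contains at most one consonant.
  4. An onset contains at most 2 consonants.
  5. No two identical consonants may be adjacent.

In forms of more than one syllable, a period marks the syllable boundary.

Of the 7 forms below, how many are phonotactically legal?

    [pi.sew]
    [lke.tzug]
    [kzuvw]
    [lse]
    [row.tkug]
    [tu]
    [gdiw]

6

[pi.sew] — σ1 onset /p/, coda /∅/ ok; σ2 onset /s/, coda /w/ ok → phonotactically legal
[lke.tzug] — σ1 onset /lk/ (2C), coda /∅/ ok; σ2 onset /tz/ (2C), coda /g/ ok → phonotactically legal
[kzuvw] — violates constraint 3: syllable 1 coda /vw/ has 2 consonants (> 1) → phonotactically illegal
[lse] — σ1 onset /ls/ (2C), coda /∅/ ok → phonotactically legal
[row.tkug] — σ1 onset /r/, coda /w/ ok; σ2 onset /tk/ (2C), coda /g/ ok → phonotactically legal
[tu] — σ1 onset /t/, coda /∅/ ok → phonotactically legal
[gdiw] — σ1 onset /gd/ (2C), coda /w/ ok → phonotactically legal
Phonotactically legal: [pi.sew], [lke.tzug], [lse], [row.tkug], [tu], [gdiw] → 6.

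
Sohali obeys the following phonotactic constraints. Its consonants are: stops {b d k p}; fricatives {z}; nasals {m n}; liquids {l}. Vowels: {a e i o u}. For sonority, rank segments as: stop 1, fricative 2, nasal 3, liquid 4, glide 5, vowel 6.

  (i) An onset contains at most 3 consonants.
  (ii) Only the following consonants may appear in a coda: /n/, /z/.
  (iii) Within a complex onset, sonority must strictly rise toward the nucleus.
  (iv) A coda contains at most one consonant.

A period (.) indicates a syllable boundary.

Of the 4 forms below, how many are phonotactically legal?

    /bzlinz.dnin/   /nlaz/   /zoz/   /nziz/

2

/bzlinz.dnin/ — violates constraint (iv): syllable 1 coda /nz/ has 2 consonants (> 1) → phonotactically illegal
/nlaz/ — σ1 onset /nl/ (3→4 rises), coda /z/ ok → phonotactically legal
/zoz/ — σ1 onset /z/, coda /z/ ok → phonotactically legal
/nziz/ — violates constraint (iii): syllable 1 onset /nz/: /n/ (nasal, 3) → /z/ (fricative, 2) does not rise → phonotactically illegal
Phonotactically legal: /nlaz/, /zoz/ → 2.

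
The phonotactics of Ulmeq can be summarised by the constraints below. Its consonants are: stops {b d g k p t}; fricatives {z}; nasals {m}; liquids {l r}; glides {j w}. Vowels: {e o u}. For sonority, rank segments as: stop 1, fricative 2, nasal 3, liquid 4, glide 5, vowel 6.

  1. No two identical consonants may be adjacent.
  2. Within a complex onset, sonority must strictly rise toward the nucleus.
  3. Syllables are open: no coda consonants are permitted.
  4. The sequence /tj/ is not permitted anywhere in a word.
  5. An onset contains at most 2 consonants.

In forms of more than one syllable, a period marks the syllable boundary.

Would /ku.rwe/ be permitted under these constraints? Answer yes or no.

yes

/ku.rwe/ — σ1 onset /k/, coda /∅/ ok; σ2 onset /rw/ (4→5 rises), coda /∅/ ok → permitted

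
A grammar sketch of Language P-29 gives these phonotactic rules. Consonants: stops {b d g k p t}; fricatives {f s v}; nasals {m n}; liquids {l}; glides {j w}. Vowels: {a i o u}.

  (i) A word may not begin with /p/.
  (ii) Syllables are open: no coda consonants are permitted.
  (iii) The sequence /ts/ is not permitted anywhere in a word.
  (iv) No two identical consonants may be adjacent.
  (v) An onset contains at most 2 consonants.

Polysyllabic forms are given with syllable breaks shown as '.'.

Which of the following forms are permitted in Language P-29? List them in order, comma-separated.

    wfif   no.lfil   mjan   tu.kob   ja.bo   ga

ja.bo, ga

wfif — violates constraint (ii): syllable 1 coda /f/ has 1 consonant (> 0) → not permitted
no.lfil — violates constraint (ii): syllable 2 coda /l/ has 1 consonant (> 0) → not permitted
mjan — violates constraint (ii): syllable 1 coda /n/ has 1 consonant (> 0) → not permitted
tu.kob — violates constraint (ii): syllable 2 coda /b/ has 1 consonant (> 0) → not permitted
ja.bo — σ1 onset /j/, coda /∅/ ok; σ2 onset /b/, coda /∅/ ok → permitted
ga — σ1 onset /g/, coda /∅/ ok → permitted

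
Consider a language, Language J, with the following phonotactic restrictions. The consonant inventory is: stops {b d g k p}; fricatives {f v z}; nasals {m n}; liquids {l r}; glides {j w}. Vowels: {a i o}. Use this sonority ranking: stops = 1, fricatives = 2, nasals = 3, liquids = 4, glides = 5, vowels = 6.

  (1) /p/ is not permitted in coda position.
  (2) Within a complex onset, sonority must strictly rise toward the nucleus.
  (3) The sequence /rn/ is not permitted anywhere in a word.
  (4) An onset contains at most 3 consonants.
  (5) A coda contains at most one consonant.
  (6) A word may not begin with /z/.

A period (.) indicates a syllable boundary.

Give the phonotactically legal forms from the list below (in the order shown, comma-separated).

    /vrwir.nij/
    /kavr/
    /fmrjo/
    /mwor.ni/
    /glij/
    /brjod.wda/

/vrwir.nij/ — violates constraint 3: contains banned sequence /rn/ → phonotactically illegal
/kavr/ — violates constraint 5: syllable 1 coda /vr/ has 2 consonants (> 1) → phonotactically illegal
/fmrjo/ — violates constraint 4: syllable 1 onset /fmrj/ has 4 consonants (> 3) → phonotactically illegal
/mwor.ni/ — violates constraint 3: contains banned sequence /rn/ → phonotactically illegal
/glij/ — σ1 onset /gl/ (1→4 rises), coda /j/ ok → phonotactically legal
/brjod.wda/ — violates constraint 2: syllable 2 onset /wd/: /w/ (glide, 5) → /d/ (stop, 1) does not rise → phonotactically illegal

/glij/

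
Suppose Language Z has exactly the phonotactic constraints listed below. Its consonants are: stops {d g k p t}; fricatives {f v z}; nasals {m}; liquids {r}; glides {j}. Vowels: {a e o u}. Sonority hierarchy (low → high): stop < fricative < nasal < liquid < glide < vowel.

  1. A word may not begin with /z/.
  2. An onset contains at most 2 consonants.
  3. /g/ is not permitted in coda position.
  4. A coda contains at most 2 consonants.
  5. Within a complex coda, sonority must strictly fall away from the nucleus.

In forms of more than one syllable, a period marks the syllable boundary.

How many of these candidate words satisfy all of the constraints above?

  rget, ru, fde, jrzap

rget — σ1 onset /rg/ (2C), coda /t/ ok → well-formed
ru — σ1 onset /r/, coda /∅/ ok → well-formed
fde — σ1 onset /fd/ (2C), coda /∅/ ok → well-formed
jrzap — violates constraint 2: syllable 1 onset /jrz/ has 3 consonants (> 2) → ill-formed
Well-formed: rget, ru, fde → 3.

3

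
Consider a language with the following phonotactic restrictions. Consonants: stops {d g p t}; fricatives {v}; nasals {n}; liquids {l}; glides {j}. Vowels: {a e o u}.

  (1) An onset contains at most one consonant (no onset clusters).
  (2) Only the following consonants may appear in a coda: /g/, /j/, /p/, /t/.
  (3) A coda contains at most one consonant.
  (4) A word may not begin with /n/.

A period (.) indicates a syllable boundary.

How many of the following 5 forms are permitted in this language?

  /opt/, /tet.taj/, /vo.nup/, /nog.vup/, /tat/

/opt/ — violates constraint 3: syllable 1 coda /pt/ has 2 consonants (> 1) → not permitted
/tet.taj/ — σ1 onset /t/, coda /t/ ok; σ2 onset /t/, coda /j/ ok → permitted
/vo.nup/ — σ1 onset /v/, coda /∅/ ok; σ2 onset /n/, coda /p/ ok → permitted
/nog.vup/ — violates constraint 4: word begins with /n/ → not permitted
/tat/ — σ1 onset /t/, coda /t/ ok → permitted
Permitted: /tet.taj/, /vo.nup/, /tat/ → 3.

3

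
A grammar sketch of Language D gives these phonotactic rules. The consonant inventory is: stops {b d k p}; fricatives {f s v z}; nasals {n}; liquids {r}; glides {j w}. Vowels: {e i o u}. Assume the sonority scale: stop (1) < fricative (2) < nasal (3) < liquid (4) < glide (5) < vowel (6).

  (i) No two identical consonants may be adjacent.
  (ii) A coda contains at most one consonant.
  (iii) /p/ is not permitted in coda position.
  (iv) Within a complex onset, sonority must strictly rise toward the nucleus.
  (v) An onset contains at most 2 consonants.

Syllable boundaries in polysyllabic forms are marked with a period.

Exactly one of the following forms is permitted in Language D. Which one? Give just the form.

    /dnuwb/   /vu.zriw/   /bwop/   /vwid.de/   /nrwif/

/vu.zriw/

/dnuwb/ — violates constraint (ii): syllable 1 coda /wb/ has 2 consonants (> 1) → not permitted
/vu.zriw/ — σ1 onset /v/, coda /∅/ ok; σ2 onset /zr/ (2→4 rises), coda /w/ ok → permitted
/bwop/ — violates constraint (iii): syllable 1 coda contains /p/ → not permitted
/vwid.de/ — violates constraint (i): adjacent identical consonants /dd/ → not permitted
/nrwif/ — violates constraint (v): syllable 1 onset /nrw/ has 3 consonants (> 2) → not permitted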